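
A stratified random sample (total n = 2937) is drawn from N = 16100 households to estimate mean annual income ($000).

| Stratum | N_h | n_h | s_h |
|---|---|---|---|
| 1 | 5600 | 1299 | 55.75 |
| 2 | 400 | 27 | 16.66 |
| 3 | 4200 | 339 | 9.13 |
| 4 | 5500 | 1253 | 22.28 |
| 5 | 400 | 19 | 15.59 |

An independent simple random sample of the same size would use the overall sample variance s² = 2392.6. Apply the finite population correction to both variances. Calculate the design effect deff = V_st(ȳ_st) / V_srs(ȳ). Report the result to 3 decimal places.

V̂(ȳ_st) = Σ W_h² (1 − n_h/N_h) s_h²/n_h, with W_h = N_h/N and N = 16100:
  stratum 1: (5600/16100)²·(1 − 1299/5600)·55.75²/1299 = 0.222324
  stratum 2: (400/16100)²·(1 − 27/400)·16.66²/27 = 0.00591702
  stratum 3: (4200/16100)²·(1 − 339/4200)·9.13²/339 = 0.0153829
  stratum 4: (5500/16100)²·(1 − 1253/5500)·22.28²/1253 = 0.0357004
  stratum 5: (400/16100)²·(1 − 19/400)·15.59²/19 = 0.00752094
V_st = 0.286845
V_srs = (1 − 2937/16100)·2392.6/2937 = 0.666032
deff = V_st / V_srs = 0.286845/0.666032 = 0.4307

deff ≈ 0.431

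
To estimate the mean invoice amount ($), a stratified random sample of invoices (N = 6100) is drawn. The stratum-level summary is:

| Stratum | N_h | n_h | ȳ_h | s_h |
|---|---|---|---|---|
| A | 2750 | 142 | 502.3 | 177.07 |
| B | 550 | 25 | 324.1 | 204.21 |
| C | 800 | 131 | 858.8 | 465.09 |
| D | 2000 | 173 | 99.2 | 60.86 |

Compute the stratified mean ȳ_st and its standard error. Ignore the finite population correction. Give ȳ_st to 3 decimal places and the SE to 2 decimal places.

ȳ_st ≈ 400.823, SE ≈ 9.44

ȳ_st = Σ W_h ȳ_h = (2750·502.3 + 550·324.1 + 800·858.8 + 2000·99.2)/6100 = 400.82295
V̂(ȳ_st) = Σ W_h² s_h²/n_h, with W_h = N_h/N and N = 6100:
  stratum A: (2750/6100)²·177.07²/142 = 44.8753
  stratum B: (550/6100)²·204.21²/25 = 13.5606
  stratum C: (800/6100)²·465.09²/131 = 28.4003
  stratum D: (2000/6100)²·60.86²/173 = 2.30154
V̂(ȳ_st) = 89.1378
SE(ȳ_st) = √89.1378 = 9.44128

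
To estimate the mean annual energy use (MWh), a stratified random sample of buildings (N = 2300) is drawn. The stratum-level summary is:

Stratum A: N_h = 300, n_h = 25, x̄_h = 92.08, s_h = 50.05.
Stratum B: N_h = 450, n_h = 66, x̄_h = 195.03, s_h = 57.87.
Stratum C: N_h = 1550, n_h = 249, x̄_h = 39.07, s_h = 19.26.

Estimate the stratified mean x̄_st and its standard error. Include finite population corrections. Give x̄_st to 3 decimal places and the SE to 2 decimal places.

x̄_st ≈ 76.498, SE ≈ 1.95

x̄_st = Σ W_h x̄_h = (300·92.08 + 450·195.03 + 1550·39.07)/2300 = 76.49826
V̂(x̄_st) = Σ W_h² (1 − n_h/N_h) s_h²/n_h, with W_h = N_h/N and N = 2300:
  stratum A: (300/2300)²·(1 − 25/300)·50.05²/25 = 1.56267
  stratum B: (450/2300)²·(1 − 66/450)·57.87²/66 = 1.65749
  stratum C: (1550/2300)²·(1 − 249/1550)·19.26²/249 = 0.567893
V̂(x̄_st) = 3.78805
SE(x̄_st) = √3.78805 = 1.94629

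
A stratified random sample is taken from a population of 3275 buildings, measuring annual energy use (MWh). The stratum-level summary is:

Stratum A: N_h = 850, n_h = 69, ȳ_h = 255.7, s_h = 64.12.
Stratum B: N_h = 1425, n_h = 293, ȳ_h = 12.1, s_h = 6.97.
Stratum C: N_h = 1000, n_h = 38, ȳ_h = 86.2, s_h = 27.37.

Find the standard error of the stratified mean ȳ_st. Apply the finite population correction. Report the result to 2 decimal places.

SE(ȳ_st) ≈ 2.34

V̂(ȳ_st) = Σ W_h² (1 − n_h/N_h) s_h²/n_h, with W_h = N_h/N and N = 3275:
  stratum A: (850/3275)²·(1 − 69/850)·64.12²/69 = 3.68795
  stratum B: (1425/3275)²·(1 − 293/1425)·6.97²/293 = 0.0249366
  stratum C: (1000/3275)²·(1 − 38/1000)·27.37²/38 = 1.76815
V̂(ȳ_st) = 5.48104
SE(ȳ_st) = √5.48104 = 2.34116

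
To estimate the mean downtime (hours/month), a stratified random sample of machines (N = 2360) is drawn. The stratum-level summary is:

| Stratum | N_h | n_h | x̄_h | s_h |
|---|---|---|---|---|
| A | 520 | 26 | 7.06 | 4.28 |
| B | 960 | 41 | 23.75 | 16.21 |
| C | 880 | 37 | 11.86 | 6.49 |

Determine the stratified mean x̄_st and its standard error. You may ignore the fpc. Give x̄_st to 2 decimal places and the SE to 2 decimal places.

x̄_st = Σ W_h x̄_h = (520·7.06 + 960·23.75 + 880·11.86)/2360 = 15.63898
V̂(x̄_st) = Σ W_h² s_h²/n_h, with W_h = N_h/N and N = 2360:
  stratum A: (520/2360)²·4.28²/26 = 0.0342056
  stratum B: (960/2360)²·16.21²/41 = 1.06048
  stratum C: (880/2360)²·6.49²/37 = 0.158281
V̂(x̄_st) = 1.25296
SE(x̄_st) = √1.25296 = 1.11936

x̄_st ≈ 15.64, SE ≈ 1.12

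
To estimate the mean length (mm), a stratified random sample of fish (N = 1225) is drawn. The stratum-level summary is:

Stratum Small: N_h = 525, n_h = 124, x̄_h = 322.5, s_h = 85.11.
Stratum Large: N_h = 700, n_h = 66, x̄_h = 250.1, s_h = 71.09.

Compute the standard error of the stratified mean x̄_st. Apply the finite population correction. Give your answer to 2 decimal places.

SE(x̄_st) ≈ 5.55

V̂(x̄_st) = Σ W_h² (1 − n_h/N_h) s_h²/n_h, with W_h = N_h/N and N = 1225:
  stratum Small: (525/1225)²·(1 − 124/525)·85.11²/124 = 8.19542
  stratum Large: (700/1225)²·(1 − 66/700)·71.09²/66 = 22.6458
V̂(x̄_st) = 30.8412
SE(x̄_st) = √30.8412 = 5.55349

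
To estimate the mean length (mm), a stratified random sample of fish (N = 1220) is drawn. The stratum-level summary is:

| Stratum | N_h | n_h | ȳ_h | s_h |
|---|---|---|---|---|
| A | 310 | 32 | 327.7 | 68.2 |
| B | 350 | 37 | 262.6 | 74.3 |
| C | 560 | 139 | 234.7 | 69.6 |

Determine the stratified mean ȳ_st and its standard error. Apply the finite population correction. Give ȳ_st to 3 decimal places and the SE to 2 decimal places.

ȳ_st ≈ 266.335, SE ≈ 4.99

ȳ_st = Σ W_h ȳ_h = (310·327.7 + 350·262.6 + 560·234.7)/1220 = 266.33525
V̂(ȳ_st) = Σ W_h² (1 − n_h/N_h) s_h²/n_h, with W_h = N_h/N and N = 1220:
  stratum A: (310/1220)²·(1 − 32/310)·68.2²/32 = 8.416
  stratum B: (350/1220)²·(1 − 37/350)·74.3²/37 = 10.9817
  stratum C: (560/1220)²·(1 − 139/560)·69.6²/139 = 5.52019
V̂(ȳ_st) = 24.9179
SE(ȳ_st) = √24.9179 = 4.99178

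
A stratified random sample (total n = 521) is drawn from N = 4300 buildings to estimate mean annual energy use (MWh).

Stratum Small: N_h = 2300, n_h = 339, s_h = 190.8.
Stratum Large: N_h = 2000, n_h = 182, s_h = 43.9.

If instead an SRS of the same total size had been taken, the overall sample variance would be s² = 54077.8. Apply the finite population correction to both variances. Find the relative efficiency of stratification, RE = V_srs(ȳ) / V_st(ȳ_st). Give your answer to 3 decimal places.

RE ≈ 3.226

V̂(ȳ_st) = Σ W_h² (1 − n_h/N_h) s_h²/n_h, with W_h = N_h/N and N = 4300:
  stratum Small: (2300/4300)²·(1 − 339/2300)·190.8²/339 = 26.1954
  stratum Large: (2000/4300)²·(1 − 182/2000)·43.9²/182 = 2.08231
V_st = 28.2777
V_srs = (1 − 521/4300)·54077.8/521 = 91.2199
Relative efficiency = V_srs / V_st = 91.2199/28.2777 = 3.2259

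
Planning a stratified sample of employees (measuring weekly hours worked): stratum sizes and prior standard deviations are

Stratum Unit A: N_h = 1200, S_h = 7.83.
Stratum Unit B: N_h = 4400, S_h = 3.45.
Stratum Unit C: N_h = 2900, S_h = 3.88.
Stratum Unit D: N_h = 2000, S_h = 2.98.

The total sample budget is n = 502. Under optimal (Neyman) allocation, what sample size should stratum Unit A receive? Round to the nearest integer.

Neyman allocation: n_h = n · N_h S_h / Σ N_i S_i, with n = 502.
  stratum Unit A: N_h·S_h = 1200·7.83 = 9396.00
  stratum Unit B: N_h·S_h = 4400·3.45 = 15180.00
  stratum Unit C: N_h·S_h = 2900·3.88 = 11252.00
  stratum Unit D: N_h·S_h = 2000·2.98 = 5960.00
Σ N_h S_h = 41788.00
n for stratum Unit A = 502·9396.00/41788.00 = 112.874 → 113

113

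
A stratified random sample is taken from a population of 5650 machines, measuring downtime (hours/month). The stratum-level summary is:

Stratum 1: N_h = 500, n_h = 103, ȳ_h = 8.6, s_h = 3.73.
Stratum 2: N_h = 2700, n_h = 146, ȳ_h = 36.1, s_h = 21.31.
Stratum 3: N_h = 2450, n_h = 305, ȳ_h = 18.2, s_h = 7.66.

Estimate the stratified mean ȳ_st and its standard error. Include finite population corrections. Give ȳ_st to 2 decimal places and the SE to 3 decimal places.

ȳ_st ≈ 25.90, SE ≈ 0.839

ȳ_st = Σ W_h ȳ_h = (500·8.6 + 2700·36.1 + 2450·18.2)/5650 = 25.90442
V̂(ȳ_st) = Σ W_h² (1 − n_h/N_h) s_h²/n_h, with W_h = N_h/N and N = 5650:
  stratum 1: (500/5650)²·(1 − 103/500)·3.73²/103 = 0.000839932
  stratum 2: (2700/5650)²·(1 − 146/2700)·21.31²/146 = 0.671896
  stratum 3: (2450/5650)²·(1 − 305/2450)·7.66²/305 = 0.0316704
V̂(ȳ_st) = 0.704406
SE(ȳ_st) = √0.704406 = 0.839289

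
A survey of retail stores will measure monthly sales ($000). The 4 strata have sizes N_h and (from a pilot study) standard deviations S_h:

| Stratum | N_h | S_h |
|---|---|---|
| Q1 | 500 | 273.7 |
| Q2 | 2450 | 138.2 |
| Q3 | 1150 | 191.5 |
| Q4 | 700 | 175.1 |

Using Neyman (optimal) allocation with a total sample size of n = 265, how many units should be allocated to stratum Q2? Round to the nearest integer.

Neyman allocation: n_h = n · N_h S_h / Σ N_i S_i, with n = 265.
  stratum Q1: N_h·S_h = 500·273.7 = 136850.00
  stratum Q2: N_h·S_h = 2450·138.2 = 338590.00
  stratum Q3: N_h·S_h = 1150·191.5 = 220225.00
  stratum Q4: N_h·S_h = 700·175.1 = 122570.00
Σ N_h S_h = 818235.00
n for stratum Q2 = 265·338590.00/818235.00 = 109.658 → 110

110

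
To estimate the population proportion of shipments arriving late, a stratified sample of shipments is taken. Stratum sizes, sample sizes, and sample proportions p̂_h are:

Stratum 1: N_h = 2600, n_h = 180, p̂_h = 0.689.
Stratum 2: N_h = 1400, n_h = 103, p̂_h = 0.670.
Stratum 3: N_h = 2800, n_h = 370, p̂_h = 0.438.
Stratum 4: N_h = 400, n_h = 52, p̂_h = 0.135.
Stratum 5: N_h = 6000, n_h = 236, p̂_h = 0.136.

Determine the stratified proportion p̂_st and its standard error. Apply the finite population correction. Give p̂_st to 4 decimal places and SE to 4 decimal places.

N = 13200; stratum weights W_h = N_h/N.
p̂_st = Σ W_h p̂_h = (2600·0.689 + 1400·0.670 + 2800·0.438 + 400·0.135 + 6000·0.136)/13200 = 0.36559
V̂(p̂_st) = Σ W_h² (1 − n_h/N_h) p̂_h(1−p̂_h)/(n_h−1):
  stratum 1: (2600/13200)²·(1 − 180/2600)·0.689·0.311/179 = 4.32282e-05
  stratum 2: (1400/13200)²·(1 − 103/1400)·0.670·0.330/102 = 2.25896e-05
  stratum 3: (2800/13200)²·(1 − 370/2800)·0.438·0.562/369 = 2.60496e-05
  stratum 4: (400/13200)²·(1 − 52/400)·0.135·0.865/51 = 1.82924e-06
  stratum 5: (6000/13200)²·(1 − 236/6000)·0.136·0.864/235 = 9.92458e-05
V̂(p̂_st) = 0.000192942; SE = √V̂ = 0.0138904

p̂_st ≈ 0.3656, SE ≈ 0.0139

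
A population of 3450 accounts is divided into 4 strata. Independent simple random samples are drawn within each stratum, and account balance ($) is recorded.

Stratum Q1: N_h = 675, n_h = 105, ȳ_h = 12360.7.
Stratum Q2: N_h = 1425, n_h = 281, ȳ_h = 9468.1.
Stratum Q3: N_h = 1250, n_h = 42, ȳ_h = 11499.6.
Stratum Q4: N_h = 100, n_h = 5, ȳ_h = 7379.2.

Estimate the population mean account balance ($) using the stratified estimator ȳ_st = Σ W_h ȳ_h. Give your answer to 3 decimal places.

ȳ_st ≈ 10709.546

N = Σ N_h = 3450. Stratum weights W_h = N_h/N.
ȳ_st = (675·12360.7 + 1425·9468.1 + 1250·11499.6 + 100·7379.2) / 3450 = 10709.54638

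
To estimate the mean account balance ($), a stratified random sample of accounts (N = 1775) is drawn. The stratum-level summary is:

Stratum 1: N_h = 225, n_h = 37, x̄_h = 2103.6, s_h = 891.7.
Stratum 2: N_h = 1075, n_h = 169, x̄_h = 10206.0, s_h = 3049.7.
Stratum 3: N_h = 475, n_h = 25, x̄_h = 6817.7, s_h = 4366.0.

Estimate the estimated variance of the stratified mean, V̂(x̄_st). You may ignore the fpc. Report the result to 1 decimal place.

V̂(x̄_st) = Σ W_h² s_h²/n_h, with W_h = N_h/N and N = 1775:
  stratum 1: (225/1775)²·891.7²/37 = 345.306
  stratum 2: (1075/1775)²·3049.7²/169 = 20185.9
  stratum 3: (475/1775)²·4366.0²/25 = 54603.2
V̂(x̄_st) = 75134.4

V̂(x̄_st) ≈ 75134.4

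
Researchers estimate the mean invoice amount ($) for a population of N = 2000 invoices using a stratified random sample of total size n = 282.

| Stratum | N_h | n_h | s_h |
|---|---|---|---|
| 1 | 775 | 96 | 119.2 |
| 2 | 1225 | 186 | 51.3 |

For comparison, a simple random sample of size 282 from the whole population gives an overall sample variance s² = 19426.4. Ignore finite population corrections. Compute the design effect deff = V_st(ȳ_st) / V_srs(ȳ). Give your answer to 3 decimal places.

deff ≈ 0.400

V̂(ȳ_st) = Σ W_h² s_h²/n_h, with W_h = N_h/N and N = 2000:
  stratum 1: (775/2000)²·119.2²/96 = 22.2241
  stratum 2: (1225/2000)²·51.3²/186 = 5.30804
V_st = 27.5322
V_srs = s²/n = 19426.4/282 = 68.8879
deff = V_st / V_srs = 27.5322/68.8879 = 0.3997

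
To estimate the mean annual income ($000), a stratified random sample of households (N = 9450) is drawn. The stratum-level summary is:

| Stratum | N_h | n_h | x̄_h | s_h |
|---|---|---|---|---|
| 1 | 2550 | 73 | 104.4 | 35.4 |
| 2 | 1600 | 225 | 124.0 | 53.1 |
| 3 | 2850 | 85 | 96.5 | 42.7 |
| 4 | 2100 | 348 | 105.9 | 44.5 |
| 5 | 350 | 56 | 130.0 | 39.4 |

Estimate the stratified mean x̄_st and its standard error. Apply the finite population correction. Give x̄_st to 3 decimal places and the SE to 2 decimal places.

x̄_st = Σ W_h x̄_h = (2550·104.4 + 1600·124.0 + 2850·96.5 + 2100·105.9 + 350·130.0)/9450 = 106.61746
V̂(x̄_st) = Σ W_h² (1 − n_h/N_h) s_h²/n_h, with W_h = N_h/N and N = 9450:
  stratum 1: (2550/9450)²·(1 − 73/2550)·35.4²/73 = 1.21419
  stratum 2: (1600/9450)²·(1 − 225/1600)·53.1²/225 = 0.308721
  stratum 3: (2850/9450)²·(1 − 85/2850)·42.7²/85 = 1.89284
  stratum 4: (2100/9450)²·(1 − 348/2100)·44.5²/348 = 0.234439
  stratum 5: (350/9450)²·(1 − 56/350)·39.4²/56 = 0.0319416
V̂(x̄_st) = 3.68213
SE(x̄_st) = √3.68213 = 1.91889

x̄_st ≈ 106.617, SE ≈ 1.92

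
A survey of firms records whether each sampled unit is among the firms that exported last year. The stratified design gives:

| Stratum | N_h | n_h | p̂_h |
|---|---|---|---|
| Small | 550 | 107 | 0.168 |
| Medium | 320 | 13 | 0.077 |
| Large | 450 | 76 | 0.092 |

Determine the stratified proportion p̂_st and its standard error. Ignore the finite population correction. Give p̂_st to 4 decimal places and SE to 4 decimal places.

p̂_st ≈ 0.1200, SE ≈ 0.0266

N = 1320; stratum weights W_h = N_h/N.
p̂_st = Σ W_h p̂_h = (550·0.168 + 320·0.077 + 450·0.092)/1320 = 0.12003
V̂(p̂_st) = Σ W_h² p̂_h(1−p̂_h)/(n_h−1):
  stratum Small: (550/1320)²·0.168·0.832/106 = 0.000228931
  stratum Medium: (320/1320)²·0.077·0.923/12 = 0.000348067
  stratum Large: (450/1320)²·0.092·0.908/75 = 0.000129446
V̂(p̂_st) = 0.000706444; SE = √V̂ = 0.026579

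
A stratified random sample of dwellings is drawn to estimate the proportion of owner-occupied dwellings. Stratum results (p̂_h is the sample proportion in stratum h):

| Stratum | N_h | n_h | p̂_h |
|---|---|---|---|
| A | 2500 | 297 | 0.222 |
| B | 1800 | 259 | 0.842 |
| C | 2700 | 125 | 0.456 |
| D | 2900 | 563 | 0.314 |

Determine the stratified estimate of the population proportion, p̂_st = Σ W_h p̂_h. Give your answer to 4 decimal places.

N = 9900; stratum weights W_h = N_h/N.
p̂_st = Σ W_h p̂_h = (2500·0.222 + 1800·0.842 + 2700·0.456 + 2900·0.314)/9900 = 0.42549

p̂_st ≈ 0.4255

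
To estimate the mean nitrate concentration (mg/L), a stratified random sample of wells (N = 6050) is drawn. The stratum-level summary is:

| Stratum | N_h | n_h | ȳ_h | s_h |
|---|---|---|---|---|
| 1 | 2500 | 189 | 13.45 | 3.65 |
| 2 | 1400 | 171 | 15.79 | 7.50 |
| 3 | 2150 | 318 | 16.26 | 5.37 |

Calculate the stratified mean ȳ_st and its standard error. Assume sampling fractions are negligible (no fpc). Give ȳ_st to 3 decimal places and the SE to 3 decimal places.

ȳ_st = Σ W_h ȳ_h = (2500·13.45 + 1400·15.79 + 2150·16.26)/6050 = 14.99008
V̂(ȳ_st) = Σ W_h² s_h²/n_h, with W_h = N_h/N and N = 6050:
  stratum 1: (2500/6050)²·3.65²/189 = 0.0120363
  stratum 2: (1400/6050)²·7.50²/171 = 0.0176146
  stratum 3: (2150/6050)²·5.37²/318 = 0.0114522
V̂(ȳ_st) = 0.041103
SE(ȳ_st) = √0.041103 = 0.202739

ȳ_st ≈ 14.990, SE ≈ 0.203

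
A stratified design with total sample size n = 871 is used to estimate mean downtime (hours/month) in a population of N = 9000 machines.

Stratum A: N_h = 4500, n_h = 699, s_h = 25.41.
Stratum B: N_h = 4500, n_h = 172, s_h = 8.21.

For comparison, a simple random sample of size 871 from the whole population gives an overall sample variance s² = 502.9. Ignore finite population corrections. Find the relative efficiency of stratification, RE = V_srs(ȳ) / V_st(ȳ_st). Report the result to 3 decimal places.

V̂(ȳ_st) = Σ W_h² s_h²/n_h, with W_h = N_h/N and N = 9000:
  stratum A: (4500/9000)²·25.41²/699 = 0.230926
  stratum B: (4500/9000)²·8.21²/172 = 0.0979711
V_st = 0.328897
V_srs = s²/n = 502.9/871 = 0.577382
Relative efficiency = V_srs / V_st = 0.577382/0.328897 = 1.7555

RE ≈ 1.756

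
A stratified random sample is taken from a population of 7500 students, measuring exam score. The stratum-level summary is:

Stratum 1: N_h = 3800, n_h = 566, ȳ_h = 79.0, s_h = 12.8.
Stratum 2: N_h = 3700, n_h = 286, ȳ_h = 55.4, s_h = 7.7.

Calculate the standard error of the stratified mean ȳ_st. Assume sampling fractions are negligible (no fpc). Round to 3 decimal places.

V̂(ȳ_st) = Σ W_h² s_h²/n_h, with W_h = N_h/N and N = 7500:
  stratum 1: (3800/7500)²·12.8²/566 = 0.0743102
  stratum 2: (3700/7500)²·7.7²/286 = 0.0504541
V̂(ȳ_st) = 0.124764
SE(ȳ_st) = √0.124764 = 0.35322

SE(ȳ_st) ≈ 0.353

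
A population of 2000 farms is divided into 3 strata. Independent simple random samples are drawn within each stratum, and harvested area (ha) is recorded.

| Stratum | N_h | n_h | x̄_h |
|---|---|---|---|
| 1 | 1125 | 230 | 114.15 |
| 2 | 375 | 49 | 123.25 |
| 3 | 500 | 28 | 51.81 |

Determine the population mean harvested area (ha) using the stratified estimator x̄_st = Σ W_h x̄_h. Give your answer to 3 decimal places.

N = Σ N_h = 2000. Stratum weights W_h = N_h/N.
x̄_st = (1125·114.15 + 375·123.25 + 500·51.81) / 2000 = 100.27125

x̄_st ≈ 100.271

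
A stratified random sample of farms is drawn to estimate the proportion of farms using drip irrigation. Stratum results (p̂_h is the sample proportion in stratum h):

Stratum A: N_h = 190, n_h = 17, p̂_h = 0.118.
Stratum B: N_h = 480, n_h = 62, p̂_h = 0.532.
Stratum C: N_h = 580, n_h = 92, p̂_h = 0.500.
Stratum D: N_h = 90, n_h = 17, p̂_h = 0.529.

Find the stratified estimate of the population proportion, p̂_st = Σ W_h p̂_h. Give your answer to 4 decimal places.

N = 1340; stratum weights W_h = N_h/N.
p̂_st = Σ W_h p̂_h = (190·0.118 + 480·0.532 + 580·0.500 + 90·0.529)/1340 = 0.45925

p̂_st ≈ 0.4592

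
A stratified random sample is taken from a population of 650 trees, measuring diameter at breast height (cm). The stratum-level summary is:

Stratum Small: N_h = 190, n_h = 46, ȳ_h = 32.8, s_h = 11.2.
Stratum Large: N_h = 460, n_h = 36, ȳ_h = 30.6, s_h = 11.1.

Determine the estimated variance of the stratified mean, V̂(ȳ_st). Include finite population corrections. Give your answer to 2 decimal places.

V̂(ȳ_st) ≈ 1.76

V̂(ȳ_st) = Σ W_h² (1 − n_h/N_h) s_h²/n_h, with W_h = N_h/N and N = 650:
  stratum Small: (190/650)²·(1 − 46/190)·11.2²/46 = 0.176591
  stratum Large: (460/650)²·(1 − 36/460)·11.1²/36 = 1.57994
V̂(ȳ_st) = 1.75653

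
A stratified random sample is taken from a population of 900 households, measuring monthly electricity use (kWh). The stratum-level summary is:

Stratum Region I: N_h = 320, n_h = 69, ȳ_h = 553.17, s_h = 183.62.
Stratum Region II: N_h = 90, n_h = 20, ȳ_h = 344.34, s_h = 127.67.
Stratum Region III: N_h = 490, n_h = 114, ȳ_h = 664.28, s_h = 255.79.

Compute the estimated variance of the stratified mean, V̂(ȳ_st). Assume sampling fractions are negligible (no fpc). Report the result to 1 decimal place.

V̂(ȳ_st) = Σ W_h² s_h²/n_h, with W_h = N_h/N and N = 900:
  stratum Region I: (320/900)²·183.62²/69 = 61.774
  stratum Region II: (90/900)²·127.67²/20 = 8.14981
  stratum Region III: (490/900)²·255.79²/114 = 170.125
V̂(ȳ_st) = 240.049

V̂(ȳ_st) ≈ 240.0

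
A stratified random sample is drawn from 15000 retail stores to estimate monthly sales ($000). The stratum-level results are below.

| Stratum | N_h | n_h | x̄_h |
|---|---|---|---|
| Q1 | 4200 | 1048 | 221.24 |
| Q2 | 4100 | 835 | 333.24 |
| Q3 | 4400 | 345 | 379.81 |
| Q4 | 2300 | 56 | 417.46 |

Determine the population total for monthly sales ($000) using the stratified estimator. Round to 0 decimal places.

τ̂_st ≈ 4926814

τ̂_st = Σ N_h x̄_h = 4200·221.24 + 4100·333.24 + 4400·379.81 + 2300·417.46 = 4926814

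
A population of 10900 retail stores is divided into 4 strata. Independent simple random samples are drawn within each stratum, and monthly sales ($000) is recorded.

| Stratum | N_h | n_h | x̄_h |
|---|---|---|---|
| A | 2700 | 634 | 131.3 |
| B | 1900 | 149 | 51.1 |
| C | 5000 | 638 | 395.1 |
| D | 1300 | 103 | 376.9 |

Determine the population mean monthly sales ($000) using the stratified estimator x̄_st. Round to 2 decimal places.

N = Σ N_h = 10900. Stratum weights W_h = N_h/N.
x̄_st = (2700·131.3 + 1900·51.1 + 5000·395.1 + 1300·376.9) / 10900 = 267.6211

x̄_st ≈ 267.62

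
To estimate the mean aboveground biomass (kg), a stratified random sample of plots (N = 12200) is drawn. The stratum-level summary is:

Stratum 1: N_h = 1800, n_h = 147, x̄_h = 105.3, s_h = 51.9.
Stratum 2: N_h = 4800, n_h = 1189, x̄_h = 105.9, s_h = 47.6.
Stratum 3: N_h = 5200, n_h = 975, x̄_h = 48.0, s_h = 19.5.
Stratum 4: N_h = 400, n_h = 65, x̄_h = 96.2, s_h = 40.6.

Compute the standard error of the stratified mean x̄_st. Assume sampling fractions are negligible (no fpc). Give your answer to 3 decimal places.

SE(x̄_st) ≈ 0.890

V̂(x̄_st) = Σ W_h² s_h²/n_h, with W_h = N_h/N and N = 12200:
  stratum 1: (1800/12200)²·51.9²/147 = 0.39888
  stratum 2: (4800/12200)²·47.6²/1189 = 0.294982
  stratum 3: (5200/12200)²·19.5²/975 = 0.0708519
  stratum 4: (400/12200)²·40.6²/65 = 0.0272608
V̂(x̄_st) = 0.791975
SE(x̄_st) = √0.791975 = 0.88993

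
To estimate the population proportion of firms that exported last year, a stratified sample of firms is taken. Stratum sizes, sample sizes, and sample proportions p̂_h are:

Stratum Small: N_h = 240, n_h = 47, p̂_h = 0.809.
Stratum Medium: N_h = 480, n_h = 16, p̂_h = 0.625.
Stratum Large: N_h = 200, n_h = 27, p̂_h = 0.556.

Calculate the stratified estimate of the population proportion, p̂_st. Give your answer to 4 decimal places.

N = 920; stratum weights W_h = N_h/N.
p̂_st = Σ W_h p̂_h = (240·0.809 + 480·0.625 + 200·0.556)/920 = 0.65800

p̂_st ≈ 0.6580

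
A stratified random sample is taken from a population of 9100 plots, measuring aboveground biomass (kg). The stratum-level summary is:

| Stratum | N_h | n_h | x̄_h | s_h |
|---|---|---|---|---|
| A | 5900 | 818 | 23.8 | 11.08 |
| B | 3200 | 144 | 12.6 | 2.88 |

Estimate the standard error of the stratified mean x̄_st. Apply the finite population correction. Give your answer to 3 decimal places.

SE(x̄_st) ≈ 0.247

V̂(x̄_st) = Σ W_h² (1 − n_h/N_h) s_h²/n_h, with W_h = N_h/N and N = 9100:
  stratum A: (5900/9100)²·(1 − 818/5900)·11.08²/818 = 0.0543413
  stratum B: (3200/9100)²·(1 − 144/3200)·2.88²/144 = 0.0068021
V̂(x̄_st) = 0.0611434
SE(x̄_st) = √0.0611434 = 0.247272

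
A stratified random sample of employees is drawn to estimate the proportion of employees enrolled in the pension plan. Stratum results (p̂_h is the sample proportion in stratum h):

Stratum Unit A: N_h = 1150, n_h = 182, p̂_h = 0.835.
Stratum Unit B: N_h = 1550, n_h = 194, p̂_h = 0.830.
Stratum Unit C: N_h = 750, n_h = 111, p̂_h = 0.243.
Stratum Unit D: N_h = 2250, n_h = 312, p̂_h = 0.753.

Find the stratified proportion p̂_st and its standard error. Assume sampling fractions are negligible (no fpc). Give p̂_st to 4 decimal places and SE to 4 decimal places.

p̂_st ≈ 0.7234, SE ≈ 0.0144

N = 5700; stratum weights W_h = N_h/N.
p̂_st = Σ W_h p̂_h = (1150·0.835 + 1550·0.830 + 750·0.243 + 2250·0.753)/5700 = 0.72338
V̂(p̂_st) = Σ W_h² p̂_h(1−p̂_h)/(n_h−1):
  stratum Unit A: (1150/5700)²·0.835·0.165/181 = 3.0984e-05
  stratum Unit B: (1550/5700)²·0.830·0.170/193 = 5.40609e-05
  stratum Unit C: (750/5700)²·0.243·0.757/110 = 2.89522e-05
  stratum Unit D: (2250/5700)²·0.753·0.247/311 = 9.31852e-05
V̂(p̂_st) = 0.000207182; SE = √V̂ = 0.0143938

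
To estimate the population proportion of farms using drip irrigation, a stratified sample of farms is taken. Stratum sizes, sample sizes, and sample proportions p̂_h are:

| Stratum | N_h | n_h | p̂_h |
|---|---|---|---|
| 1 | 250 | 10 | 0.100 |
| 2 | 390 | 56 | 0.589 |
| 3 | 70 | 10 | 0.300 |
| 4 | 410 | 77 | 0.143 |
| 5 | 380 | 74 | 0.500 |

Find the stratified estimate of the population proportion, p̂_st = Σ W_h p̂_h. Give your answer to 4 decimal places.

p̂_st ≈ 0.3496

N = 1500; stratum weights W_h = N_h/N.
p̂_st = Σ W_h p̂_h = (250·0.100 + 390·0.589 + 70·0.300 + 410·0.143 + 380·0.500)/1500 = 0.34956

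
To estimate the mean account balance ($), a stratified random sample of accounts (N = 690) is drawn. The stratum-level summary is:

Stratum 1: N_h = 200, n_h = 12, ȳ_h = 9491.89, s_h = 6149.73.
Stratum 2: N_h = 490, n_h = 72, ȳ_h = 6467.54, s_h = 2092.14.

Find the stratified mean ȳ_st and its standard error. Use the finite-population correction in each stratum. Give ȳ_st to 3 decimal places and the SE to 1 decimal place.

ȳ_st = Σ W_h ȳ_h = (200·9491.89 + 490·6467.54)/690 = 7344.16319
V̂(ȳ_st) = Σ W_h² (1 − n_h/N_h) s_h²/n_h, with W_h = N_h/N and N = 690:
  stratum 1: (200/690)²·(1 − 12/200)·6149.73²/12 = 248897
  stratum 2: (490/690)²·(1 − 72/490)·2092.14²/72 = 26153.1
V̂(ȳ_st) = 275051
SE(ȳ_st) = √275051 = 524.453

ȳ_st ≈ 7344.163, SE ≈ 524.5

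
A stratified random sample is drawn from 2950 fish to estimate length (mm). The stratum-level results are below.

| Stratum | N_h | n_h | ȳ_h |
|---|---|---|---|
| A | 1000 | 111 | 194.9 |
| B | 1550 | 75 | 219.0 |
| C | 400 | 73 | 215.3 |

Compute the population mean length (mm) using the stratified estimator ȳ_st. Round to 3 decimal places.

ȳ_st ≈ 210.329

N = Σ N_h = 2950. Stratum weights W_h = N_h/N.
ȳ_st = (1000·194.9 + 1550·219.0 + 400·215.3) / 2950 = 210.32881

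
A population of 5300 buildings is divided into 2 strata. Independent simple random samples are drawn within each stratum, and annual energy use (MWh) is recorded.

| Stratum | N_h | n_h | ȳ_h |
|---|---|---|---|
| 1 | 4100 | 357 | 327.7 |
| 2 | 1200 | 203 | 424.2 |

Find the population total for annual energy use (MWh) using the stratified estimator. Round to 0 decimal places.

τ̂_st ≈ 1852610

τ̂_st = Σ N_h ȳ_h = 4100·327.7 + 1200·424.2 = 1852610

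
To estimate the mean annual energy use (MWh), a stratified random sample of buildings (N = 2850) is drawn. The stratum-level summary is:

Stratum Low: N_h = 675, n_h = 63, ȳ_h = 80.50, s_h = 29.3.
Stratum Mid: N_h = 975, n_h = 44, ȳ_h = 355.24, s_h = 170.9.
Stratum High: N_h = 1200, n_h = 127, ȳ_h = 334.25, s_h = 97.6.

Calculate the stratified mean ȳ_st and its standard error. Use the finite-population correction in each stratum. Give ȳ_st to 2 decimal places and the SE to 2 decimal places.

ȳ_st = Σ W_h ȳ_h = (675·80.50 + 975·355.24 + 1200·334.25)/2850 = 281.33211
V̂(ȳ_st) = Σ W_h² (1 − n_h/N_h) s_h²/n_h, with W_h = N_h/N and N = 2850:
  stratum Low: (675/2850)²·(1 − 63/675)·29.3²/63 = 0.693043
  stratum Mid: (975/2850)²·(1 − 44/975)·170.9²/44 = 74.1816
  stratum High: (1200/2850)²·(1 − 127/1200)·97.6²/127 = 11.8901
V̂(ȳ_st) = 86.7648
SE(ȳ_st) = √86.7648 = 9.31476

ȳ_st ≈ 281.33, SE ≈ 9.31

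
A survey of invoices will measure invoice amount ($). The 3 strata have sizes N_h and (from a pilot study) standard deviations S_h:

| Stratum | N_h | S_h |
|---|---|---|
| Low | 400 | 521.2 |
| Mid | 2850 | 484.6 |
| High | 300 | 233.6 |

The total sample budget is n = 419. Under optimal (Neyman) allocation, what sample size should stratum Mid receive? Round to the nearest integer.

349

Neyman allocation: n_h = n · N_h S_h / Σ N_i S_i, with n = 419.
  stratum Low: N_h·S_h = 400·521.2 = 208480.00
  stratum Mid: N_h·S_h = 2850·484.6 = 1381110.00
  stratum High: N_h·S_h = 300·233.6 = 70080.00
Σ N_h S_h = 1659670.00
n for stratum Mid = 419·1381110.00/1659670.00 = 348.675 → 349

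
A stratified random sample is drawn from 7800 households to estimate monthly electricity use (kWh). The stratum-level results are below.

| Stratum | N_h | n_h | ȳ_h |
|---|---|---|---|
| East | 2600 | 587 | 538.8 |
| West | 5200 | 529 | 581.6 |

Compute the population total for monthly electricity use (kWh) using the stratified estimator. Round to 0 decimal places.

τ̂_st = Σ N_h ȳ_h = 2600·538.8 + 5200·581.6 = 4425200

τ̂_st ≈ 4425200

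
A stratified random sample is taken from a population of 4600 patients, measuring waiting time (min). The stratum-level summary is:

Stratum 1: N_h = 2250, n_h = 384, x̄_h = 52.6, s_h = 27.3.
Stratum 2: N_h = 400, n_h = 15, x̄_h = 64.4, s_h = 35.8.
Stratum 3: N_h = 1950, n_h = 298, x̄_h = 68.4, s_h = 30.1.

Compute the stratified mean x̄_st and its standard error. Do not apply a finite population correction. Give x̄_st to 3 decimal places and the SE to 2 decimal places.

x̄_st ≈ 60.324, SE ≈ 1.29

x̄_st = Σ W_h x̄_h = (2250·52.6 + 400·64.4 + 1950·68.4)/4600 = 60.32391
V̂(x̄_st) = Σ W_h² s_h²/n_h, with W_h = N_h/N and N = 4600:
  stratum 1: (2250/4600)²·27.3²/384 = 0.464348
  stratum 2: (400/4600)²·35.8²/15 = 0.646069
  stratum 3: (1950/4600)²·30.1²/298 = 0.546349
V̂(x̄_st) = 1.65677
SE(x̄_st) = √1.65677 = 1.28715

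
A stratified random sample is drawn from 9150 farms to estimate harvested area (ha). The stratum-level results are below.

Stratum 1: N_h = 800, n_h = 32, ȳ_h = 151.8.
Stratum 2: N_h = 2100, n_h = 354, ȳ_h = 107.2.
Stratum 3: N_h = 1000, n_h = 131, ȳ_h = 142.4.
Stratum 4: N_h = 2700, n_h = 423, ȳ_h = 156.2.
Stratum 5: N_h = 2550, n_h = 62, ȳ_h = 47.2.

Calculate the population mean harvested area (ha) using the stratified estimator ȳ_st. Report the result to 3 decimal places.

N = Σ N_h = 9150. Stratum weights W_h = N_h/N.
ȳ_st = (800·151.8 + 2100·107.2 + 1000·142.4 + 2700·156.2 + 2550·47.2) / 9150 = 112.68415

ȳ_st ≈ 112.684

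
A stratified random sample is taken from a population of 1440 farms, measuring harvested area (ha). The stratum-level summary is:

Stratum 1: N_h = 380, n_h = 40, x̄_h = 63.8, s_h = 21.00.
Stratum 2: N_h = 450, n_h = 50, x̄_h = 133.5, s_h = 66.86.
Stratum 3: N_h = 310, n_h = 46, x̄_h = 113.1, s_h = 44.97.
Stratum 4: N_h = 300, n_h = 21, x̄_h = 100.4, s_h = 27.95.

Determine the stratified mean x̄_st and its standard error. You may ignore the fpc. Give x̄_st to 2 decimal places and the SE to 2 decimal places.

x̄_st = Σ W_h x̄_h = (380·63.8 + 450·133.5 + 310·113.1 + 300·100.4)/1440 = 103.81944
V̂(x̄_st) = Σ W_h² s_h²/n_h, with W_h = N_h/N and N = 1440:
  stratum 1: (380/1440)²·21.00²/40 = 0.767752
  stratum 2: (450/1440)²·66.86²/50 = 8.73098
  stratum 3: (310/1440)²·44.97²/46 = 2.03745
  stratum 4: (300/1440)²·27.95²/21 = 1.61459
V̂(x̄_st) = 13.1508
SE(x̄_st) = √13.1508 = 3.6264

x̄_st ≈ 103.82, SE ≈ 3.63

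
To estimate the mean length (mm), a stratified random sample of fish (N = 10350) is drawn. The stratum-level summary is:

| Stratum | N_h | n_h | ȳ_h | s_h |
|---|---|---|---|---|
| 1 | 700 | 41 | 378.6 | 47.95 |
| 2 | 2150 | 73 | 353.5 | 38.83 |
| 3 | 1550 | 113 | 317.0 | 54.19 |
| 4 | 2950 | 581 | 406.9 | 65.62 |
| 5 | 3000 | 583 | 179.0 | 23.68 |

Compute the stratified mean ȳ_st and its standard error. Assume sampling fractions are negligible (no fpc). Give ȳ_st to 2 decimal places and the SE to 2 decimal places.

ȳ_st = Σ W_h ȳ_h = (700·378.6 + 2150·353.5 + 1550·317.0 + 2950·406.9 + 3000·179.0)/10350 = 314.37198
V̂(ȳ_st) = Σ W_h² s_h²/n_h, with W_h = N_h/N and N = 10350:
  stratum 1: (700/10350)²·47.95²/41 = 0.256513
  stratum 2: (2150/10350)²·38.83²/73 = 0.891268
  stratum 3: (1550/10350)²·54.19²/113 = 0.582831
  stratum 4: (2950/10350)²·65.62²/581 = 0.602088
  stratum 5: (3000/10350)²·23.68²/583 = 0.0808084
V̂(ȳ_st) = 2.41351
SE(ȳ_st) = √2.41351 = 1.55355

ȳ_st ≈ 314.37, SE ≈ 1.55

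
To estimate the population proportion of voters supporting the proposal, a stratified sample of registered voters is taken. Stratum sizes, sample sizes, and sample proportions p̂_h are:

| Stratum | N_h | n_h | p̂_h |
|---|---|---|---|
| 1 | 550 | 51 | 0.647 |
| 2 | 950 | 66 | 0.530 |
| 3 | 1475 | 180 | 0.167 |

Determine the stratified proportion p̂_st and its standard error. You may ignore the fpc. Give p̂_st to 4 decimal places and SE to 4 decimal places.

N = 2975; stratum weights W_h = N_h/N.
p̂_st = Σ W_h p̂_h = (550·0.647 + 950·0.530 + 1475·0.167)/2975 = 0.37166
V̂(p̂_st) = Σ W_h² p̂_h(1−p̂_h)/(n_h−1):
  stratum 1: (550/2975)²·0.647·0.353/50 = 0.000156121
  stratum 2: (950/2975)²·0.530·0.470/65 = 0.000390781
  stratum 3: (1475/2975)²·0.167·0.833/179 = 0.000191037
V̂(p̂_st) = 0.000737939; SE = √V̂ = 0.027165

p̂_st ≈ 0.3717, SE ≈ 0.0272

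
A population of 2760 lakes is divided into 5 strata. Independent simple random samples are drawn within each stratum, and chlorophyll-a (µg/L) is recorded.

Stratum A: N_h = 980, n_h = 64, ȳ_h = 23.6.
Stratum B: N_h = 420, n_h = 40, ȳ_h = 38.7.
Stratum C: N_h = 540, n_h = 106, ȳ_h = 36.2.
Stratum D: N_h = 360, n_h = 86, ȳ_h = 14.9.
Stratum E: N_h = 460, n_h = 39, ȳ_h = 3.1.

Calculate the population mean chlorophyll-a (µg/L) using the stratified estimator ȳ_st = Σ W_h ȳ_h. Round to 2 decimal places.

N = Σ N_h = 2760. Stratum weights W_h = N_h/N.
ȳ_st = (980·23.6 + 420·38.7 + 540·36.2 + 360·14.9 + 460·3.1) / 2760 = 23.8116

ȳ_st ≈ 23.81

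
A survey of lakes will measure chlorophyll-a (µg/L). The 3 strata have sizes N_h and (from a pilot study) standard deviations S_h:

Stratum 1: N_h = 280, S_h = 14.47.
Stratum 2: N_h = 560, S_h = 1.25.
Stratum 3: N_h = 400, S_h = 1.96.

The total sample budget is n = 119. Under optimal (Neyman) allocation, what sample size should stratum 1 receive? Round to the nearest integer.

Neyman allocation: n_h = n · N_h S_h / Σ N_i S_i, with n = 119.
  stratum 1: N_h·S_h = 280·14.47 = 4051.60
  stratum 2: N_h·S_h = 560·1.25 = 700.00
  stratum 3: N_h·S_h = 400·1.96 = 784.00
Σ N_h S_h = 5535.60
n for stratum 1 = 119·4051.60/5535.60 = 87.098 → 87

87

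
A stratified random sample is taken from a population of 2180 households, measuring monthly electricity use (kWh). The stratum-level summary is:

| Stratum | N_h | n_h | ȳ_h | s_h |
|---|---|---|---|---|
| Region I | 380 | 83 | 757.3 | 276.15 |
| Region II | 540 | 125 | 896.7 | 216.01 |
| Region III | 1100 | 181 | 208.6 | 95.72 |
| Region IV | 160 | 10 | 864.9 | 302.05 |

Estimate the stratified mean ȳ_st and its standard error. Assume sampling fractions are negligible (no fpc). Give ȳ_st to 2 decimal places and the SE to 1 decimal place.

ȳ_st ≈ 522.86, SE ≈ 10.6

ȳ_st = Σ W_h ȳ_h = (380·757.3 + 540·896.7 + 1100·208.6 + 160·864.9)/2180 = 522.86055
V̂(ȳ_st) = Σ W_h² s_h²/n_h, with W_h = N_h/N and N = 2180:
  stratum Region I: (380/2180)²·276.15²/83 = 27.9168
  stratum Region II: (540/2180)²·216.01²/125 = 22.904
  stratum Region III: (1100/2180)²·95.72²/181 = 12.8884
  stratum Region IV: (160/2180)²·302.05²/10 = 49.1456
V̂(ȳ_st) = 112.855
SE(ȳ_st) = √112.855 = 10.6233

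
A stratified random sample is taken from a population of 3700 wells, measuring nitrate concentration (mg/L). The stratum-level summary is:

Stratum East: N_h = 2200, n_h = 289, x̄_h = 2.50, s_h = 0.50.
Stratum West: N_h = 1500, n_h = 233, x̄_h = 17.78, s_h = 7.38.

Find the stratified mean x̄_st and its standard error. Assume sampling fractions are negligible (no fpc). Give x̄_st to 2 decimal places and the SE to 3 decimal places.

x̄_st ≈ 8.69, SE ≈ 0.197

x̄_st = Σ W_h x̄_h = (2200·2.50 + 1500·17.78)/3700 = 8.69459
V̂(x̄_st) = Σ W_h² s_h²/n_h, with W_h = N_h/N and N = 3700:
  stratum East: (2200/3700)²·0.50²/289 = 0.000305833
  stratum West: (1500/3700)²·7.38²/233 = 0.0384181
V̂(x̄_st) = 0.0387239
SE(x̄_st) = √0.0387239 = 0.196784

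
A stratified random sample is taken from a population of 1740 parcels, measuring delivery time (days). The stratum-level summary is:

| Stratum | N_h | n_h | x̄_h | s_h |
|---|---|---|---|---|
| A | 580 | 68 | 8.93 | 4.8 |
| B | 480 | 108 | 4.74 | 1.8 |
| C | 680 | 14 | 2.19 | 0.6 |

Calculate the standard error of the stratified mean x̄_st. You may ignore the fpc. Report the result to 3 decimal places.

SE(x̄_st) ≈ 0.209

V̂(x̄_st) = Σ W_h² s_h²/n_h, with W_h = N_h/N and N = 1740:
  stratum A: (580/1740)²·4.8²/68 = 0.0376471
  stratum B: (480/1740)²·1.8²/108 = 0.002283
  stratum C: (680/1740)²·0.6²/14 = 0.0039273
V̂(x̄_st) = 0.0438574
SE(x̄_st) = √0.0438574 = 0.209421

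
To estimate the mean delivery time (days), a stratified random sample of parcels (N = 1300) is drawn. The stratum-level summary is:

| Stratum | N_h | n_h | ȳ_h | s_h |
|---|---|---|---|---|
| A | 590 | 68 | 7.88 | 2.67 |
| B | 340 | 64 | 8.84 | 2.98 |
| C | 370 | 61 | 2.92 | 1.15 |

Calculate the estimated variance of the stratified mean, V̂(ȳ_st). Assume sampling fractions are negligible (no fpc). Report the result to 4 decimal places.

V̂(ȳ_st) = Σ W_h² s_h²/n_h, with W_h = N_h/N and N = 1300:
  stratum A: (590/1300)²·2.67²/68 = 0.0215939
  stratum B: (340/1300)²·2.98²/64 = 0.00949126
  stratum C: (370/1300)²·1.15²/61 = 0.00175623
V̂(ȳ_st) = 0.0328414

V̂(ȳ_st) ≈ 0.0328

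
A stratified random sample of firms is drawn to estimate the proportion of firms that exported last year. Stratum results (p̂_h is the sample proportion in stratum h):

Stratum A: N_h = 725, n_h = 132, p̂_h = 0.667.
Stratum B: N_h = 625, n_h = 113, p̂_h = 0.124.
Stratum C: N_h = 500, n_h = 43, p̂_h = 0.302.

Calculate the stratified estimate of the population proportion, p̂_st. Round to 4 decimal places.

p̂_st ≈ 0.3849

N = 1850; stratum weights W_h = N_h/N.
p̂_st = Σ W_h p̂_h = (725·0.667 + 625·0.124 + 500·0.302)/1850 = 0.38491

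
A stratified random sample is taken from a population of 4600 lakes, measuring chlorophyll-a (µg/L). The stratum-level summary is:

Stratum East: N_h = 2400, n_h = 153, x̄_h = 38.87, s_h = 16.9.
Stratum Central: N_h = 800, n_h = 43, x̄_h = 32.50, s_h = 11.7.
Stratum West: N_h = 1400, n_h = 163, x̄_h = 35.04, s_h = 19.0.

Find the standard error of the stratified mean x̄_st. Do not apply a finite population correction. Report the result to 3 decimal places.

SE(x̄_st) ≈ 0.900

V̂(x̄_st) = Σ W_h² s_h²/n_h, with W_h = N_h/N and N = 4600:
  stratum East: (2400/4600)²·16.9²/153 = 0.508146
  stratum Central: (800/4600)²·11.7²/43 = 0.096287
  stratum West: (1400/4600)²·19.0²/163 = 0.205145
V̂(x̄_st) = 0.809578
SE(x̄_st) = √0.809578 = 0.899765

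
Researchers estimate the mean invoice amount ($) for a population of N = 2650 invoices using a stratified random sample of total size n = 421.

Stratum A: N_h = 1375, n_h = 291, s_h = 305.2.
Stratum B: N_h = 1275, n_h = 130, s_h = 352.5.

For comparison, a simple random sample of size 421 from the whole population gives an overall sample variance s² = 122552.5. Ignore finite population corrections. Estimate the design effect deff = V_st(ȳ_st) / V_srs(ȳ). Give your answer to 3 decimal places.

deff ≈ 1.056

V̂(ȳ_st) = Σ W_h² s_h²/n_h, with W_h = N_h/N and N = 2650:
  stratum A: (1375/2650)²·305.2²/291 = 86.1767
  stratum B: (1275/2650)²·352.5²/130 = 221.26
V_st = 307.437
V_srs = s²/n = 122552.5/421 = 291.099
deff = V_st / V_srs = 307.437/291.099 = 1.0561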